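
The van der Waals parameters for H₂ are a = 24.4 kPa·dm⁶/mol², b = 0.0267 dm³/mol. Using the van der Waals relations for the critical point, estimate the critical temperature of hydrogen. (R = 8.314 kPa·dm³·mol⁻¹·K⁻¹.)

For a van der Waals gas, T_c = 8a/(27Rb).
T_c = 8×24.4/(27×8.314×0.0267) = 195.20/5.9936 = 32.57 K

T_c ≈ 32.57 K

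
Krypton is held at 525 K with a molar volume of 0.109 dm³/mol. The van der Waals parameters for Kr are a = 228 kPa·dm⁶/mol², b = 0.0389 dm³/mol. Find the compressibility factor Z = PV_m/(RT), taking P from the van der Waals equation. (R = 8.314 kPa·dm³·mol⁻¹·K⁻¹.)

P = RT/(V_m − b) − a/V_m² = (8.314)(525)/(0.109 − 0.0389) − 228/(0.109)²
  = 4364.9/0.070100 − 19190 = 62267 − 19190 = 43077 kPa
Z = PV_m/(RT) = (43077)(0.109)/((8.314)(525)) = 4695.4/4364.9 = 1.076

Z ≈ 1.076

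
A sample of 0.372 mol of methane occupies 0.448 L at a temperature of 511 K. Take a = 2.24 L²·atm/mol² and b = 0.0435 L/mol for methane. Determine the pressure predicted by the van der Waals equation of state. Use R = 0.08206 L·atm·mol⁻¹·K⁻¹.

P = nRT/(V − nb) − a n²/V²
nRT/(V − nb) = (0.372)(0.08206)(511)/(0.448 − 0.372×0.0435) = 15.599/0.43182 = 36.124 atm
a n²/V² = (2.24)(0.372)²/(0.448)² = 1.5445 atm
P = 36.124 − 1.5445 = 34.58 atm

P ≈ 34.58 atm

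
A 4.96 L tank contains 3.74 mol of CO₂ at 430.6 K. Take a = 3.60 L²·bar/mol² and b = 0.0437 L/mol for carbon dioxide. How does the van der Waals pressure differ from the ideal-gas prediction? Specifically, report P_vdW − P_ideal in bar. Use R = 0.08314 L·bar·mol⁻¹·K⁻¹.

Ideal: P_ideal = nRT/V = (3.74)(0.08314)(430.6)/4.96 = 26.9944 bar
vdW: P = nRT/(V − nb) − a n²/V² = 133.892/4.79656 − 50.3554/24.6016 = 27.9142 − 2.04683 = 25.8674 bar
ΔP = 25.8674 − 26.9944 = -1.127 bar

ΔP ≈ -1.127 bar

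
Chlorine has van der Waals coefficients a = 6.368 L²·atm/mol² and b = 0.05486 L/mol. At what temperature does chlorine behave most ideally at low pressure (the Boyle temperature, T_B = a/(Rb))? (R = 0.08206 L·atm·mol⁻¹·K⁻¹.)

T_B ≈ 1415 K

For a van der Waals gas the second virial coefficient B₂ = b − a/(RT) vanishes at T_B = a/(Rb).
T_B = 6.368/(0.08206×0.05486) = 6.368/0.0045018 = 1415 K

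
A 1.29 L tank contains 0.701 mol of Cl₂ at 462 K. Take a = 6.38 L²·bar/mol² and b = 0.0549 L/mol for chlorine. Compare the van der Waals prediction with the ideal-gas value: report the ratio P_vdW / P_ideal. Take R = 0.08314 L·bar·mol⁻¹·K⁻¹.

P_vdW / P_ideal ≈ 0.9405

Ideal: P_ideal = nRT/V = (0.701)(0.08314)(462)/1.29 = 20.8728 bar
vdW: P = nRT/(V − nb) − a n²/V² = 26.9259/1.25152 − 3.13514/1.66410 = 21.5146 − 1.88399 = 19.6306 bar
Ratio = 19.6306/20.8728 = 0.9405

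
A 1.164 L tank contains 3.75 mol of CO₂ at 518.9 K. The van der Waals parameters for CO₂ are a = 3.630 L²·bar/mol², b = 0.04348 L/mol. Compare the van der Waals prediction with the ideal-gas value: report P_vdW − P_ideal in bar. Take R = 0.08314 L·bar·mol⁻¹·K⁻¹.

Ideal: P_ideal = nRT/V = (3.75)(0.08314)(518.9)/1.164 = 138.986 bar
vdW: P = nRT/(V − nb) − a n²/V² = 161.780/1.00095 − 51.0469/1.35490 = 161.626 − 37.6758 = 123.950 bar
ΔP = 123.950 − 138.986 = -15.04 bar

ΔP ≈ -15.04 bar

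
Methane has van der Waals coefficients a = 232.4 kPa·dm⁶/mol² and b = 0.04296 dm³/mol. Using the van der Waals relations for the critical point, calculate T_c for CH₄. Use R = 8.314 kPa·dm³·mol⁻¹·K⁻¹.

T_c ≈ 192.8 K

For a van der Waals gas, T_c = 8a/(27Rb).
T_c = 8×232.4/(27×8.314×0.04296) = 1859.2/9.6436 = 192.8 K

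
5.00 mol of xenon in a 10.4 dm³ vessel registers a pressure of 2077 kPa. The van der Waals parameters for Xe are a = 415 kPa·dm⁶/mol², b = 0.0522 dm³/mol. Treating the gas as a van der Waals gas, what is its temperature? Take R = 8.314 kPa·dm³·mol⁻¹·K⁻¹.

T ≈ 530.0 K

T = (P + a n²/V²)(V − nb)/(nR)
P + a n²/V² = 2077 + (415)(5.00)²/(10.4)² = 2172.9 kPa
V − nb = 10.4 − (5.00)(0.0522) = 10.139 dm³
T = (2172.9)(10.139)/((5.00)(8.314)) = 530.0 K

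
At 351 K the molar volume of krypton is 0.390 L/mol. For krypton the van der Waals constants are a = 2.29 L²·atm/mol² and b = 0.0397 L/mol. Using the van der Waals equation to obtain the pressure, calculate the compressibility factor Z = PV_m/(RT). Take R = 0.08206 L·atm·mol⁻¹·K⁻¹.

P = RT/(V_m − b) − a/V_m² = (0.08206)(351)/(0.390 − 0.0397) − 2.29/(0.390)²
  = 28.803/0.35030 − 15.056 = 82.224 − 15.056 = 67.168 atm
Z = PV_m/(RT) = (67.168)(0.390)/((0.08206)(351)) = 26.196/28.803 = 0.9095

Z ≈ 0.9095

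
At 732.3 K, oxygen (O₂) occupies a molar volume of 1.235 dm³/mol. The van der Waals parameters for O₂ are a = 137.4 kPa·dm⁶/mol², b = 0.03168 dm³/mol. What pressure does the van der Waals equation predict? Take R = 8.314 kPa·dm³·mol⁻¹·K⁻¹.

P ≈ 4970 kPa

P = RT/(V_m − b) − a/V_m²
RT/(V_m − b) = (8.314)(732.3)/(1.235 − 0.03168) = 6088.3/1.2033 = 5059.7 kPa
a/V_m² = 137.4/(1.235)² = 90.085 kPa
P = 5059.7 − 90.085 = 4970 kPa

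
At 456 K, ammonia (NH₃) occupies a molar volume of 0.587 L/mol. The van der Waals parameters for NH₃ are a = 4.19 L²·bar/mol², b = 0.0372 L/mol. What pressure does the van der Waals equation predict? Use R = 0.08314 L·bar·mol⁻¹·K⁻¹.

P ≈ 56.80 bar

P = RT/(V_m − b) − a/V_m²
RT/(V_m − b) = (0.08314)(456)/(0.587 − 0.0372) = 37.912/0.54980 = 68.956 bar
a/V_m² = 4.19/(0.587)² = 12.160 bar
P = 68.956 − 12.160 = 56.80 bar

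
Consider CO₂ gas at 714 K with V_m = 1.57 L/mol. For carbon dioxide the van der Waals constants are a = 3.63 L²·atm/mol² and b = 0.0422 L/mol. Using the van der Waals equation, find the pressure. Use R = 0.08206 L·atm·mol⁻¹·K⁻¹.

P = RT/(V_m − b) − a/V_m²
RT/(V_m − b) = (0.08206)(714)/(1.57 − 0.0422) = 58.591/1.5278 = 38.350 atm
a/V_m² = 3.63/(1.57)² = 1.4727 atm
P = 38.350 − 1.4727 = 36.88 atm

P ≈ 36.88 atm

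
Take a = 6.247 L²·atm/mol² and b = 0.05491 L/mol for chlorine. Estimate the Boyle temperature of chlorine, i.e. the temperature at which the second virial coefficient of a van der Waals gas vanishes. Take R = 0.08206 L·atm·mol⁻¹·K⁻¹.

T_B ≈ 1386 K

For a van der Waals gas the second virial coefficient B₂ = b − a/(RT) vanishes at T_B = a/(Rb).
T_B = 6.247/(0.08206×0.05491) = 6.247/0.0045059 = 1386 K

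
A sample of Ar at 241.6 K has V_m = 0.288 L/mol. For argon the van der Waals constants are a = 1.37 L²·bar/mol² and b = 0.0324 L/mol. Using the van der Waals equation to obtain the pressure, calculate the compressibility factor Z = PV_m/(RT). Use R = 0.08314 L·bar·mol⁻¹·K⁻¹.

Z ≈ 0.8899

P = RT/(V_m − b) − a/V_m² = (0.08314)(241.6)/(0.288 − 0.0324) − 1.37/(0.288)²
  = 20.087/0.25560 − 16.517 = 78.588 − 16.517 = 62.071 bar
Z = PV_m/(RT) = (62.071)(0.288)/((0.08314)(241.6)) = 17.876/20.087 = 0.8899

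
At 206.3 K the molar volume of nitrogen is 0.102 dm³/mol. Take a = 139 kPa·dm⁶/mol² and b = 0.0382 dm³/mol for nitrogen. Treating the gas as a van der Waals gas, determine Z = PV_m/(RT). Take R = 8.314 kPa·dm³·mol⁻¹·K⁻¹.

Z ≈ 0.8042

P = RT/(V_m − b) − a/V_m² = (8.314)(206.3)/(0.102 − 0.0382) − 139/(0.102)²
  = 1715.2/0.063800 − 13360 = 26884 − 13360 = 13524 kPa
Z = PV_m/(RT) = (13524)(0.102)/((8.314)(206.3)) = 1379.4/1715.2 = 0.8042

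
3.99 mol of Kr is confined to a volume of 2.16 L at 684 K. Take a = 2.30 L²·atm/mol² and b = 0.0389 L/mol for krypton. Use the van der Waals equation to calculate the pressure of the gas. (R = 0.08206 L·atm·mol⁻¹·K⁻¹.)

P = nRT/(V − nb) − a n²/V²
nRT/(V − nb) = (3.99)(0.08206)(684)/(2.16 − 3.99×0.0389) = 223.95/2.0048 = 111.71 atm
a n²/V² = (2.30)(3.99)²/(2.16)² = 7.8481 atm
P = 111.71 − 7.8481 = 103.9 atm

P ≈ 103.9 atm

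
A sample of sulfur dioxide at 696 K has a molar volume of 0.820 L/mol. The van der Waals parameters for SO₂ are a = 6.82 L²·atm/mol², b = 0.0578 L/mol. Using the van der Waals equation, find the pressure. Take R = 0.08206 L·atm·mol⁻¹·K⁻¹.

P = RT/(V_m − b) − a/V_m²
RT/(V_m − b) = (0.08206)(696)/(0.820 − 0.0578) = 57.114/0.76220 = 74.933 atm
a/V_m² = 6.82/(0.820)² = 10.143 atm
P = 74.933 − 10.143 = 64.79 atm

P ≈ 64.79 atm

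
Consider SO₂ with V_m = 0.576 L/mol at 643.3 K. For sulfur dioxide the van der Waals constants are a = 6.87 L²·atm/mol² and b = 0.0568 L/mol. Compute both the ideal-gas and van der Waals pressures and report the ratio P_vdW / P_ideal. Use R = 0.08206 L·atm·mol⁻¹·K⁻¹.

P_vdW / P_ideal ≈ 0.8835

Ideal: P_ideal = RT/V_m = (0.08206)(643.3)/0.576 = 91.6479 atm
vdW: P = RT/(V_m − b) − a/V_m² = 52.7892/0.519200 − 6.87/0.331776 = 101.674 − 20.7067 = 80.967 atm
Ratio = 80.967/91.6479 = 0.8835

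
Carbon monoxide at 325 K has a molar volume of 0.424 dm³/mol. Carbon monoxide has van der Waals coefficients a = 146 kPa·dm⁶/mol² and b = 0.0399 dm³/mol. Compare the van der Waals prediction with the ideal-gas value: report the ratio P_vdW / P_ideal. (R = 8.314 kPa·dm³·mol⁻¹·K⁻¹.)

P_vdW / P_ideal ≈ 0.9764

Ideal: P_ideal = RT/V_m = (8.314)(325)/0.424 = 6372.76 kPa
vdW: P = RT/(V_m − b) − a/V_m² = 2702.05/0.384100 − 146/0.179776 = 7034.76 − 812.122 = 6222.64 kPa
Ratio = 6222.64/6372.76 = 0.9764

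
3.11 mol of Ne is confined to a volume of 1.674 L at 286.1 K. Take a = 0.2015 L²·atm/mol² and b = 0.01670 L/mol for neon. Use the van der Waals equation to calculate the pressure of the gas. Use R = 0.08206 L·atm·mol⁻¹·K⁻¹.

P = nRT/(V − nb) − a n²/V²
nRT/(V − nb) = (3.11)(0.08206)(286.1)/(1.674 − 3.11×0.01670) = 73.015/1.6221 = 45.013 atm
a n²/V² = (0.2015)(3.11)²/(1.674)² = 0.69548 atm
P = 45.013 − 0.69548 = 44.32 atm

P ≈ 44.32 atm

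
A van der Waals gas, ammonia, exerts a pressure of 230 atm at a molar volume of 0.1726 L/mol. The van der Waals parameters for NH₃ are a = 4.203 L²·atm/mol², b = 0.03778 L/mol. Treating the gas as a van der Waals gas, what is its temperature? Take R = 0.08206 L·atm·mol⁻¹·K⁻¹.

T ≈ 609.7 K

T = (P + a/V_m²)(V_m − b)/R
P + a/V_m² = 230 + 4.203/(0.1726)² = 371.08 atm
V_m − b = 0.1726 − 0.03778 = 0.13482 L/mol
T = (371.08)(0.13482)/0.08206 = 609.7 K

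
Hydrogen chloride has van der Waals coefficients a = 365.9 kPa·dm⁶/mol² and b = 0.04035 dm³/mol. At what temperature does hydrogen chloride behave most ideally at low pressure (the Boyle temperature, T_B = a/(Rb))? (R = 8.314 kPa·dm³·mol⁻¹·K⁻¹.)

T_B ≈ 1091 K

For a van der Waals gas the second virial coefficient B₂ = b − a/(RT) vanishes at T_B = a/(Rb).
T_B = 365.9/(8.314×0.04035) = 365.9/0.33547 = 1091 K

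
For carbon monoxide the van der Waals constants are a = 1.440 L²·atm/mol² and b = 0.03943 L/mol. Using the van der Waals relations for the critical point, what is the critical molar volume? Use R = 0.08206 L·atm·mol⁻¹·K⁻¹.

V_m,c ≈ 0.1183 L/mol

For a van der Waals gas, V_m,c = 3b.
V_m,c = 3×0.03943 = 0.1183 L/mol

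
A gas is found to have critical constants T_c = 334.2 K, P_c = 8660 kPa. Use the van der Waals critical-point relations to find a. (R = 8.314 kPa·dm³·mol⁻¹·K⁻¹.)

From T_c = 8a/(27Rb) and P_c = a/(27b²): a = 27 R² T_c²/(64 P_c).
a = 27×(8.314)²×(334.2)²/(64×8660) = 208447502/554240 = 376.1 kPa·dm⁶/mol²

a ≈ 376.1 kPa·dm⁶/mol²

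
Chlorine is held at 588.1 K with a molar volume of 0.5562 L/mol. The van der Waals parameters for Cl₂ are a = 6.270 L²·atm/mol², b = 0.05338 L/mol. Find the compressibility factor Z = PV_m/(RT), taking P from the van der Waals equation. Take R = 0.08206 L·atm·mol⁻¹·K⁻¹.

P = RT/(V_m − b) − a/V_m² = (0.08206)(588.1)/(0.5562 − 0.05338) − 6.270/(0.5562)²
  = 48.259/0.50282 − 20.268 = 95.977 − 20.268 = 75.709 atm
Z = PV_m/(RT) = (75.709)(0.5562)/((0.08206)(588.1)) = 42.109/48.259 = 0.8726

Z ≈ 0.8726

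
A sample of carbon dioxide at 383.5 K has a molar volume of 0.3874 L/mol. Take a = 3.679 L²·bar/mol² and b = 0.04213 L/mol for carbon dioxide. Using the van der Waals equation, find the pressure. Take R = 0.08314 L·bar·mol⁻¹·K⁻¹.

P ≈ 67.83 bar

P = RT/(V_m − b) − a/V_m²
RT/(V_m − b) = (0.08314)(383.5)/(0.3874 − 0.04213) = 31.884/0.34527 = 92.345 bar
a/V_m² = 3.679/(0.3874)² = 24.514 bar
P = 92.345 − 24.514 = 67.83 bar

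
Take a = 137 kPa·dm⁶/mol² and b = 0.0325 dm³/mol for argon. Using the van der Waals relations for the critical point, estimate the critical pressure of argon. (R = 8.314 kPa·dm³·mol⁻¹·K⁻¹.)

For a van der Waals gas, P_c = a/(27b²).
P_c = 137/(27×(0.0325)²) = 137/0.028519 = 4804 kPa

P_c ≈ 4804 kPa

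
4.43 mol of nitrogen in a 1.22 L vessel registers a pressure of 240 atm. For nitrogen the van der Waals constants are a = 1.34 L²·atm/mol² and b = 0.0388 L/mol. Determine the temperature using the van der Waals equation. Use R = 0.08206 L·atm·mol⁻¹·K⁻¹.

T ≈ 742.9 K

T = (P + a n²/V²)(V − nb)/(nR)
P + a n²/V² = 240 + (1.34)(4.43)²/(1.22)² = 257.67 atm
V − nb = 1.22 − (4.43)(0.0388) = 1.0481 L
T = (257.67)(1.0481)/((4.43)(0.08206)) = 742.9 K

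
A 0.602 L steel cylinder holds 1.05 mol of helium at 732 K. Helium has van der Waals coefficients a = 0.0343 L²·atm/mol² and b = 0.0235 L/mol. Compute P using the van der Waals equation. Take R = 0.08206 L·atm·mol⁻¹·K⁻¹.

P ≈ 109.1 atm

P = nRT/(V − nb) − a n²/V²
nRT/(V − nb) = (1.05)(0.08206)(732)/(0.602 − 1.05×0.0235) = 63.071/0.57733 = 109.25 atm
a n²/V² = (0.0343)(1.05)²/(0.602)² = 0.10435 atm
P = 109.25 − 0.10435 = 109.1 atm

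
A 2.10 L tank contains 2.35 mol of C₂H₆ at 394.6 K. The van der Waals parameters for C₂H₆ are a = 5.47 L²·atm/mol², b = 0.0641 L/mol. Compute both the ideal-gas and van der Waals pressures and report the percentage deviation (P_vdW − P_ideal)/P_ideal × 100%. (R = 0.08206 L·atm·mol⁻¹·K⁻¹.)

-11.18 %

Ideal: P_ideal = nRT/V = (2.35)(0.08206)(394.6)/2.10 = 36.2357 atm
vdW: P = nRT/(V − nb) − a n²/V² = 76.0951/1.94937 − 30.2081/4.41000 = 39.0357 − 6.84991 = 32.1858 atm
% deviation = (32.1858 − 36.2357)/36.2357 × 100% = -11.18%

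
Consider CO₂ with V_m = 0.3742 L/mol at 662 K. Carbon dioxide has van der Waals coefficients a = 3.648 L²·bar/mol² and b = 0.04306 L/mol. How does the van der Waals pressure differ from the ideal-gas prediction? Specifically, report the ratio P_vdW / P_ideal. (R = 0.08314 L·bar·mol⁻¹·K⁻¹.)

Ideal: P_ideal = RT/V_m = (0.08314)(662)/0.3742 = 147.084 bar
vdW: P = RT/(V_m − b) − a/V_m² = 55.0387/0.331140 − 3.648/0.140026 = 166.210 − 26.0523 = 140.158 bar
Ratio = 140.158/147.084 = 0.9529

P_vdW / P_ideal ≈ 0.9529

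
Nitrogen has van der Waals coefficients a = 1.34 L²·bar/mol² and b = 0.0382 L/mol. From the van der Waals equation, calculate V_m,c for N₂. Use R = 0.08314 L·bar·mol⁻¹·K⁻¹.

For a van der Waals gas, V_m,c = 3b.
V_m,c = 3×0.0382 = 0.1146 L/mol

V_m,c ≈ 0.1146 L/mol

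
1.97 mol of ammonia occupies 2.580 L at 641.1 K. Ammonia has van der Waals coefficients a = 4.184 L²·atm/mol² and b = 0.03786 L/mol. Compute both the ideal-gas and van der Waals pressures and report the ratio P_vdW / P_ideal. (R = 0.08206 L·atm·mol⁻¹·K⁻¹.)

Ideal: P_ideal = nRT/V = (1.97)(0.08206)(641.1)/2.580 = 40.1702 atm
vdW: P = nRT/(V − nb) − a n²/V² = 103.639/2.50542 − 16.2377/6.65640 = 41.3659 − 2.43941 = 38.9265 atm
Ratio = 38.9265/40.1702 = 0.9690

P_vdW / P_ideal ≈ 0.9690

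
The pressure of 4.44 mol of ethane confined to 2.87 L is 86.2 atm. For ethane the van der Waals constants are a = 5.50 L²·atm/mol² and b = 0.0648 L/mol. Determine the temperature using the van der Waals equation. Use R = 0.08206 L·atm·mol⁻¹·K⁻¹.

T ≈ 704.2 K

T = (P + a n²/V²)(V − nb)/(nR)
P + a n²/V² = 86.2 + (5.50)(4.44)²/(2.87)² = 99.363 atm
V − nb = 2.87 − (4.44)(0.0648) = 2.5823 L
T = (99.363)(2.5823)/((4.44)(0.08206)) = 704.2 K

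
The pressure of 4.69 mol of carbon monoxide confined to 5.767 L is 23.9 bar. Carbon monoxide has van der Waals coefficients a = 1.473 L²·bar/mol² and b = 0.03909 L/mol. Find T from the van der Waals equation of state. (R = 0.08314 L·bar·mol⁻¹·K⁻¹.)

T = (P + a n²/V²)(V − nb)/(nR)
P + a n²/V² = 23.9 + (1.473)(4.69)²/(5.767)² = 24.874 bar
V − nb = 5.767 − (4.69)(0.03909) = 5.5837 L
T = (24.874)(5.5837)/((4.69)(0.08314)) = 356.2 K

T ≈ 356.2 K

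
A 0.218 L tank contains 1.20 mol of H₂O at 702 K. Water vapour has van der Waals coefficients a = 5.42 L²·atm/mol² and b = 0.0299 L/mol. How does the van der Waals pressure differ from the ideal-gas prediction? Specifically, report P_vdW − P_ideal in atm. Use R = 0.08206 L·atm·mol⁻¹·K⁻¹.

Ideal: P_ideal = nRT/V = (1.20)(0.08206)(702)/0.218 = 317.098 atm
vdW: P = nRT/(V − nb) − a n²/V² = 69.1273/0.182120 − 7.80480/0.0475240 = 379.570 − 164.229 = 215.341 atm
ΔP = 215.341 − 317.098 = -101.8 atm

ΔP ≈ -101.8 atm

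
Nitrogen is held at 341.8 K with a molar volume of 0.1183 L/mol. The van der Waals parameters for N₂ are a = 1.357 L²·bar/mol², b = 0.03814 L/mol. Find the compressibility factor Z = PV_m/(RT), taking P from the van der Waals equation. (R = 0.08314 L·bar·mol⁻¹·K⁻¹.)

Z ≈ 1.072

P = RT/(V_m − b) − a/V_m² = (0.08314)(341.8)/(0.1183 − 0.03814) − 1.357/(0.1183)²
  = 28.417/0.080160 − 96.964 = 354.50 − 96.964 = 257.54 bar
Z = PV_m/(RT) = (257.54)(0.1183)/((0.08314)(341.8)) = 30.467/28.417 = 1.072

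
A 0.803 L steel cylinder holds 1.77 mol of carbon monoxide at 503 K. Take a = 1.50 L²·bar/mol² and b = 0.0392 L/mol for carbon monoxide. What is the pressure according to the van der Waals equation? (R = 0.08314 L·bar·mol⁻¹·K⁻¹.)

P = nRT/(V − nb) − a n²/V²
nRT/(V − nb) = (1.77)(0.08314)(503)/(0.803 − 1.77×0.0392) = 74.020/0.73362 = 100.90 bar
a n²/V² = (1.50)(1.77)²/(0.803)² = 7.2880 bar
P = 100.90 − 7.2880 = 93.61 bar

P ≈ 93.61 bar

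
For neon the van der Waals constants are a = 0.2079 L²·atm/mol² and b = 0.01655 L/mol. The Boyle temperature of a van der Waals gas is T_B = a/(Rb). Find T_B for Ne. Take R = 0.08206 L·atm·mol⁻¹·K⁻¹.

T_B ≈ 153.1 K

For a van der Waals gas the second virial coefficient B₂ = b − a/(RT) vanishes at T_B = a/(Rb).
T_B = 0.2079/(0.08206×0.01655) = 0.2079/0.0013581 = 153.1 K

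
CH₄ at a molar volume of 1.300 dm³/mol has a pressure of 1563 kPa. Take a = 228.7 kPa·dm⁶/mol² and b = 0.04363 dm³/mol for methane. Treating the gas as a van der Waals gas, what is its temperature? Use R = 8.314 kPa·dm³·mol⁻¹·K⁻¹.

T ≈ 256.6 K

T = (P + a/V_m²)(V_m − b)/R
P + a/V_m² = 1563 + 228.7/(1.300)² = 1698.3 kPa
V_m − b = 1.300 − 0.04363 = 1.2564 dm³/mol
T = (1698.3)(1.2564)/8.314 = 256.6 K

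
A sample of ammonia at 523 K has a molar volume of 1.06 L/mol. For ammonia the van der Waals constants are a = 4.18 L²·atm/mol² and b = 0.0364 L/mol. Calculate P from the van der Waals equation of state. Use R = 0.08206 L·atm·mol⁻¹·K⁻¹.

P = RT/(V_m − b) − a/V_m²
RT/(V_m − b) = (0.08206)(523)/(1.06 − 0.0364) = 42.917/1.0236 = 41.928 atm
a/V_m² = 4.18/(1.06)² = 3.7202 atm
P = 41.928 − 3.7202 = 38.21 atm

P ≈ 38.21 atm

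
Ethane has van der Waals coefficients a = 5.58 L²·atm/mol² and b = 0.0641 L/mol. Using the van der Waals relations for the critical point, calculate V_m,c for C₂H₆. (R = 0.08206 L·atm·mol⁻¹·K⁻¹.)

For a van der Waals gas, V_m,c = 3b.
V_m,c = 3×0.0641 = 0.1923 L/mol

V_m,c ≈ 0.1923 L/mol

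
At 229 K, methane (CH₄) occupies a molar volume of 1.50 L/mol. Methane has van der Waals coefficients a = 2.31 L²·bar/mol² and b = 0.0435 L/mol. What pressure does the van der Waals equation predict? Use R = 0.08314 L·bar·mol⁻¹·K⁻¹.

P = RT/(V_m − b) − a/V_m²
RT/(V_m − b) = (0.08314)(229)/(1.50 − 0.0435) = 19.039/1.4565 = 13.072 bar
a/V_m² = 2.31/(1.50)² = 1.0267 bar
P = 13.072 − 1.0267 = 12.05 bar

P ≈ 12.05 bar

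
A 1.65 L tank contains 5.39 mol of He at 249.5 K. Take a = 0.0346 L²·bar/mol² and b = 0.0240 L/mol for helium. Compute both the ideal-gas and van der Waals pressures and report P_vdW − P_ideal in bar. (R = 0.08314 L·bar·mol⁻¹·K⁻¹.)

Ideal: P_ideal = nRT/V = (5.39)(0.08314)(249.5)/1.65 = 67.7619 bar
vdW: P = nRT/(V − nb) − a n²/V² = 111.807/1.52064 − 1.00520/2.72250 = 73.5263 − 0.369219 = 73.1571 bar
ΔP = 73.1571 − 67.7619 = 5.395 bar

ΔP ≈ 5.395 bar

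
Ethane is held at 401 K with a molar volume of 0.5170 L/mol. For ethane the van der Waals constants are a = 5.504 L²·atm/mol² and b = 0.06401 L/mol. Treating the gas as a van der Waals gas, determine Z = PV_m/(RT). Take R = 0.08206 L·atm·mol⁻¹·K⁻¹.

Z ≈ 0.8178

P = RT/(V_m − b) − a/V_m² = (0.08206)(401)/(0.5170 − 0.06401) − 5.504/(0.5170)²
  = 32.906/0.45299 − 20.592 = 72.642 − 20.592 = 52.050 atm
Z = PV_m/(RT) = (52.050)(0.5170)/((0.08206)(401)) = 26.910/32.906 = 0.8178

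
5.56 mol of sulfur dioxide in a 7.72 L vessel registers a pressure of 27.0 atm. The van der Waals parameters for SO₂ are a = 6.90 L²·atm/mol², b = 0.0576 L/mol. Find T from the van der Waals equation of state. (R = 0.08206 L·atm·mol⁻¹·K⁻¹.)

T = (P + a n²/V²)(V − nb)/(nR)
P + a n²/V² = 27.0 + (6.90)(5.56)²/(7.72)² = 30.579 atm
V − nb = 7.72 − (5.56)(0.0576) = 7.3997 L
T = (30.579)(7.3997)/((5.56)(0.08206)) = 495.9 K

T ≈ 495.9 K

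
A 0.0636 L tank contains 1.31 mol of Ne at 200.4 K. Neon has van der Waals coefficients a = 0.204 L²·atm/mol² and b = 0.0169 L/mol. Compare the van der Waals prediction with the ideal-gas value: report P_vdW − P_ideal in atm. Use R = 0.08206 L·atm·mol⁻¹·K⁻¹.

Ideal: P_ideal = nRT/V = (1.31)(0.08206)(200.4)/0.0636 = 338.722 atm
vdW: P = nRT/(V − nb) − a n²/V² = 21.5427/0.0414610 − 0.350084/0.00404496 = 519.589 − 86.5482 = 433.041 atm
ΔP = 433.041 − 338.722 = 94.32 atm

ΔP ≈ 94.32 atm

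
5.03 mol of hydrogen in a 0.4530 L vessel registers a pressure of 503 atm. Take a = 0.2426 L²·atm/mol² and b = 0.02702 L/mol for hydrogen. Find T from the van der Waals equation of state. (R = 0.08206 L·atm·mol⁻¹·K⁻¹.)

T = (P + a n²/V²)(V − nb)/(nR)
P + a n²/V² = 503 + (0.2426)(5.03)²/(0.4530)² = 532.91 atm
V − nb = 0.4530 − (5.03)(0.02702) = 0.31709 L
T = (532.91)(0.31709)/((5.03)(0.08206)) = 409.4 K

T ≈ 409.4 K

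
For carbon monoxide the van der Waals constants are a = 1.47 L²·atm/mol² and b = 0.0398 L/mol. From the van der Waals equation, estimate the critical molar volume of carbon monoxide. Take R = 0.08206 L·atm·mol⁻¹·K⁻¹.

For a van der Waals gas, V_m,c = 3b.
V_m,c = 3×0.0398 = 0.1194 L/mol

V_m,c ≈ 0.1194 L/mol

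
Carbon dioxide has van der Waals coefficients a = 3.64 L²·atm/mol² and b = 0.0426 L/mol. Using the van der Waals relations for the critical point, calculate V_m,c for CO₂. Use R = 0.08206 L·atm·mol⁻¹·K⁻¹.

For a van der Waals gas, V_m,c = 3b.
V_m,c = 3×0.0426 = 0.1278 L/mol

V_m,c ≈ 0.1278 L/mol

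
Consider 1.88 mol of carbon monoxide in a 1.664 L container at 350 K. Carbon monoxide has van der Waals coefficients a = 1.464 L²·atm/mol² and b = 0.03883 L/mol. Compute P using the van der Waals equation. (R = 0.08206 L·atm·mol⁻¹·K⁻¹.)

P ≈ 32.07 atm

P = nRT/(V − nb) − a n²/V²
nRT/(V − nb) = (1.88)(0.08206)(350)/(1.664 − 1.88×0.03883) = 53.995/1.5910 = 33.938 atm
a n²/V² = (1.464)(1.88)²/(1.664)² = 1.8687 atm
P = 33.938 − 1.8687 = 32.07 atm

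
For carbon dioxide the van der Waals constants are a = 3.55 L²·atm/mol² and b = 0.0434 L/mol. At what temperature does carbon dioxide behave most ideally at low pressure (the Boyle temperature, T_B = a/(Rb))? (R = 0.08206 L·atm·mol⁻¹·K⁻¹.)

T_B ≈ 996.8 K

For a van der Waals gas the second virial coefficient B₂ = b − a/(RT) vanishes at T_B = a/(Rb).
T_B = 3.55/(0.08206×0.0434) = 3.55/0.0035614 = 996.8 K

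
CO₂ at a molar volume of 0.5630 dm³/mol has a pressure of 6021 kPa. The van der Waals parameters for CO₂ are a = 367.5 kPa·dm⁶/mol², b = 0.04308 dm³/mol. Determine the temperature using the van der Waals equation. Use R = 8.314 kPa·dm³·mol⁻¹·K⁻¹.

T ≈ 449.0 K

T = (P + a/V_m²)(V_m − b)/R
P + a/V_m² = 6021 + 367.5/(0.5630)² = 7180.4 kPa
V_m − b = 0.5630 − 0.04308 = 0.51992 dm³/mol
T = (7180.4)(0.51992)/8.314 = 449.0 K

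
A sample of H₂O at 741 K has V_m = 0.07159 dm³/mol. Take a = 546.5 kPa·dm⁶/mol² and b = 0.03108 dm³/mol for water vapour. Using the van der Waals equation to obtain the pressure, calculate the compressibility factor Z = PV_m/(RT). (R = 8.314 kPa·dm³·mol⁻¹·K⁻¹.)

Z ≈ 0.5281

P = RT/(V_m − b) − a/V_m² = (8.314)(741)/(0.07159 − 0.03108) − 546.5/(0.07159)²
  = 6160.7/0.040510 − 106631 = 152078 − 106631 = 45447 kPa
Z = PV_m/(RT) = (45447)(0.07159)/((8.314)(741)) = 3253.6/6160.7 = 0.5281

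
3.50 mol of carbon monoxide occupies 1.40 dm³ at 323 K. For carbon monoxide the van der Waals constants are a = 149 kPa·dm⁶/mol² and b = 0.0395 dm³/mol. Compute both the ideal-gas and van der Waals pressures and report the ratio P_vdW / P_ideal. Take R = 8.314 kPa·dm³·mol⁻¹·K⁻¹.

P_vdW / P_ideal ≈ 0.9709

Ideal: P_ideal = nRT/V = (3.50)(8.314)(323)/1.40 = 6713.56 kPa
vdW: P = nRT/(V − nb) − a n²/V² = 9398.98/1.26175 − 1825.25/1.96000 = 7449.16 − 931.250 = 6517.91 kPa
Ratio = 6517.91/6713.56 = 0.9709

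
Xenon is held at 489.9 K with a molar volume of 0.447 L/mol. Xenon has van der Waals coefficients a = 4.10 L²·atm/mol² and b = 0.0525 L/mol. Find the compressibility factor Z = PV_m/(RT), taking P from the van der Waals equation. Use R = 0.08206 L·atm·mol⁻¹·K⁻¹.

P = RT/(V_m − b) − a/V_m² = (0.08206)(489.9)/(0.447 − 0.0525) − 4.10/(0.447)²
  = 40.201/0.39450 − 20.520 = 101.90 − 20.520 = 81.38 atm
Z = PV_m/(RT) = (81.38)(0.447)/((0.08206)(489.9)) = 36.377/40.201 = 0.9049

Z ≈ 0.9049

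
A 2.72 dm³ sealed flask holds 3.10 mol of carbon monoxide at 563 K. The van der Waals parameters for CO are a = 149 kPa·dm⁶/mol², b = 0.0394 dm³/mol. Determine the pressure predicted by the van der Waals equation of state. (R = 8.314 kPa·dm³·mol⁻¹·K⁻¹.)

P ≈ 5392 kPa

P = nRT/(V − nb) − a n²/V²
nRT/(V − nb) = (3.10)(8.314)(563)/(2.72 − 3.10×0.0394) = 14510/2.5979 = 5585.3 kPa
a n²/V² = (149)(3.10)²/(2.72)² = 193.54 kPa
P = 5585.3 − 193.54 = 5392 kPa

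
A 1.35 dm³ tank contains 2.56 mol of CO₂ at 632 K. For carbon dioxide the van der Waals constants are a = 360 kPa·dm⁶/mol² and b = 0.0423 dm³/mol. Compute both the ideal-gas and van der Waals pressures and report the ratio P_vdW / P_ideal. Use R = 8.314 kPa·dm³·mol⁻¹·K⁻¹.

Ideal: P_ideal = nRT/V = (2.56)(8.314)(632)/1.35 = 9963.99 kPa
vdW: P = nRT/(V − nb) − a n²/V² = 13451.4/1.24171 − 2359.30/1.82250 = 10833.0 − 1294.54 = 9538.5 kPa
Ratio = 9538.5/9963.99 = 0.9573

P_vdW / P_ideal ≈ 0.9573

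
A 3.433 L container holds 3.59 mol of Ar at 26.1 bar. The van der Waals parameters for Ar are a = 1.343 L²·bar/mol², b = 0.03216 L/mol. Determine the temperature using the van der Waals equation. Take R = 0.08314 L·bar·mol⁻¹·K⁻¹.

T = (P + a n²/V²)(V − nb)/(nR)
P + a n²/V² = 26.1 + (1.343)(3.59)²/(3.433)² = 27.569 bar
V − nb = 3.433 − (3.59)(0.03216) = 3.3175 L
T = (27.569)(3.3175)/((3.59)(0.08314)) = 306.4 K

T ≈ 306.4 K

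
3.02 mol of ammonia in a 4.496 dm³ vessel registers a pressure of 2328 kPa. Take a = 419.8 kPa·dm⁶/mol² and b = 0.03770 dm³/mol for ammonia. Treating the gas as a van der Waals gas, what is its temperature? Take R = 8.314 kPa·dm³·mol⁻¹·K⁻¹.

T = (P + a n²/V²)(V − nb)/(nR)
P + a n²/V² = 2328 + (419.8)(3.02)²/(4.496)² = 2517.4 kPa
V − nb = 4.496 − (3.02)(0.03770) = 4.3821 dm³
T = (2517.4)(4.3821)/((3.02)(8.314)) = 439.4 K

T ≈ 439.4 K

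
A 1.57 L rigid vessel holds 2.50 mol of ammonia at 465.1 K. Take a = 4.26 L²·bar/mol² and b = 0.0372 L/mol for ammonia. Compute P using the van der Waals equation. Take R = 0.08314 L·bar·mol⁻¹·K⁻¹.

P = nRT/(V − nb) − a n²/V²
nRT/(V − nb) = (2.50)(0.08314)(465.1)/(1.57 − 2.50×0.0372) = 96.671/1.4770 = 65.451 bar
a n²/V² = (4.26)(2.50)²/(1.57)² = 10.802 bar
P = 65.451 − 10.802 = 54.65 bar

P ≈ 54.65 bar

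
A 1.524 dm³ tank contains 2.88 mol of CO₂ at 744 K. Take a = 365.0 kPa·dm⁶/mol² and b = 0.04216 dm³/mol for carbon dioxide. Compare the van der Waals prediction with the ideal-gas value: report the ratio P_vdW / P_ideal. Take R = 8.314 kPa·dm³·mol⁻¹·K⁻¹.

Ideal: P_ideal = nRT/V = (2.88)(8.314)(744)/1.524 = 11689.4 kPa
vdW: P = nRT/(V − nb) − a n²/V² = 17814.6/1.40258 − 3027.46/2.32258 = 12701.3 − 1303.49 = 11397.8 kPa
Ratio = 11397.8/11689.4 = 0.9751

P_vdW / P_ideal ≈ 0.9751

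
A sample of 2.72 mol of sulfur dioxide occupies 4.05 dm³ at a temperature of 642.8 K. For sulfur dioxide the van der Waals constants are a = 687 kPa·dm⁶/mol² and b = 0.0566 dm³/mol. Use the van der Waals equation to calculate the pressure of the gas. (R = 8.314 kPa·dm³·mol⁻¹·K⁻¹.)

P = nRT/(V − nb) − a n²/V²
nRT/(V − nb) = (2.72)(8.314)(642.8)/(4.05 − 2.72×0.0566) = 14536/3.8960 = 3731.0 kPa
a n²/V² = (687)(2.72)²/(4.05)² = 309.87 kPa
P = 3731.0 − 309.87 = 3421 kPa

P ≈ 3421 kPa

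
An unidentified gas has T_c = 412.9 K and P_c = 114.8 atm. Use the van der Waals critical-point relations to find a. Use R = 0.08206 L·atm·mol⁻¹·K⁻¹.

a ≈ 4.219 L²·atm/mol²

From T_c = 8a/(27Rb) and P_c = a/(27b²): a = 27 R² T_c²/(64 P_c).
a = 27×(0.08206)²×(412.9)²/(64×114.8) = 30997/7347.2 = 4.219 L²·atm/mol²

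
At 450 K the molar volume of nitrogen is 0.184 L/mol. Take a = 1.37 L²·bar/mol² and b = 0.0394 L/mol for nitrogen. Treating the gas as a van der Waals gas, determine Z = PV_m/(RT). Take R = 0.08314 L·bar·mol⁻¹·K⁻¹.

P = RT/(V_m − b) − a/V_m² = (0.08314)(450)/(0.184 − 0.0394) − 1.37/(0.184)²
  = 37.413/0.14460 − 40.466 = 258.73 − 40.466 = 218.26 bar
Z = PV_m/(RT) = (218.26)(0.184)/((0.08314)(450)) = 40.160/37.413 = 1.073

Z ≈ 1.073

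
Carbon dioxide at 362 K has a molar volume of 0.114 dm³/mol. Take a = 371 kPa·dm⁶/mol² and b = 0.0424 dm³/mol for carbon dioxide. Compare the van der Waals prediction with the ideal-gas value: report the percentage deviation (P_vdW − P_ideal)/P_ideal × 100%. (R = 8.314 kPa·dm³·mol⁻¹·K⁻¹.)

Ideal: P_ideal = RT/V_m = (8.314)(362)/0.114 = 26400.6 kPa
vdW: P = RT/(V_m − b) − a/V_m² = 3009.67/0.0716000 − 371/0.0129960 = 42034.5 − 28547.2 = 13487.3 kPa
% deviation = (13487.3 − 26400.6)/26400.6 × 100% = -48.91%

-48.91 %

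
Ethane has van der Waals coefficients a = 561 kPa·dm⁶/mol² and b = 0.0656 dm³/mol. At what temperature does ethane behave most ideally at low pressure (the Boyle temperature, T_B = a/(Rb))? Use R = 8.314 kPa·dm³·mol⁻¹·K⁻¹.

For a van der Waals gas the second virial coefficient B₂ = b − a/(RT) vanishes at T_B = a/(Rb).
T_B = 561/(8.314×0.0656) = 561/0.54540 = 1029 K

T_B ≈ 1029 K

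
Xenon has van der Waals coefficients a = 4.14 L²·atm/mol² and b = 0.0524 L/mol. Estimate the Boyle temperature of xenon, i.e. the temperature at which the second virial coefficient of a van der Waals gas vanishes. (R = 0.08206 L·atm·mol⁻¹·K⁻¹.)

For a van der Waals gas the second virial coefficient B₂ = b − a/(RT) vanishes at T_B = a/(Rb).
T_B = 4.14/(0.08206×0.0524) = 4.14/0.0042999 = 962.8 K

T_B ≈ 962.8 K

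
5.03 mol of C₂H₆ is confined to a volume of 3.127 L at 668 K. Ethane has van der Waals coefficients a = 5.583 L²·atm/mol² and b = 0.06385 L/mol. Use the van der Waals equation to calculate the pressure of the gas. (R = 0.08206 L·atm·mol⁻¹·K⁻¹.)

P = nRT/(V − nb) − a n²/V²
nRT/(V − nb) = (5.03)(0.08206)(668)/(3.127 − 5.03×0.06385) = 275.72/2.8058 = 98.268 atm
a n²/V² = (5.583)(5.03)²/(3.127)² = 14.446 atm
P = 98.268 − 14.446 = 83.82 atm

P ≈ 83.82 atm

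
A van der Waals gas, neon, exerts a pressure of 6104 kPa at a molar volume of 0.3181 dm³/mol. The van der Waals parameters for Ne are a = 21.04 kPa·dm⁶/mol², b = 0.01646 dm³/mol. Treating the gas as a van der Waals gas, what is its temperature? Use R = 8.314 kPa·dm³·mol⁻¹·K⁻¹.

T = (P + a/V_m²)(V_m − b)/R
P + a/V_m² = 6104 + 21.04/(0.3181)² = 6311.9 kPa
V_m − b = 0.3181 − 0.01646 = 0.30164 dm³/mol
T = (6311.9)(0.30164)/8.314 = 229.0 K

T ≈ 229.0 K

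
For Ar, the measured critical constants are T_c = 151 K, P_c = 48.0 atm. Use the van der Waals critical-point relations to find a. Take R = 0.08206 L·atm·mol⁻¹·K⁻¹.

a ≈ 1.349 L²·atm/mol²

From T_c = 8a/(27Rb) and P_c = a/(27b²): a = 27 R² T_c²/(64 P_c).
a = 27×(0.08206)²×(151)²/(64×48.0) = 4145.5/3072.0 = 1.349 L²·atm/mol²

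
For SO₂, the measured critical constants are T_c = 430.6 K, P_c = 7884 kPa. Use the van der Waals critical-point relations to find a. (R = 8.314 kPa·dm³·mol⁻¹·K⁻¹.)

a ≈ 685.8 kPa·dm⁶/mol²

From T_c = 8a/(27Rb) and P_c = a/(27b²): a = 27 R² T_c²/(64 P_c).
a = 27×(8.314)²×(430.6)²/(64×7884) = 346044424/504576 = 685.8 kPa·dm⁶/mol²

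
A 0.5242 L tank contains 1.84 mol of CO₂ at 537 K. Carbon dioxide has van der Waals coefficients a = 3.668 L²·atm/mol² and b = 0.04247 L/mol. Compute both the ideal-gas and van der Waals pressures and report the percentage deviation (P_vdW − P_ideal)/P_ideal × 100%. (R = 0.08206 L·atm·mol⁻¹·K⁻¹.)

-11.70 %

Ideal: P_ideal = nRT/V = (1.84)(0.08206)(537)/0.5242 = 154.677 atm
vdW: P = nRT/(V − nb) − a n²/V² = 81.0818/0.446055 − 12.4184/0.274786 = 181.775 − 45.1930 = 136.582 atm
% deviation = (136.582 − 154.677)/154.677 × 100% = -11.70%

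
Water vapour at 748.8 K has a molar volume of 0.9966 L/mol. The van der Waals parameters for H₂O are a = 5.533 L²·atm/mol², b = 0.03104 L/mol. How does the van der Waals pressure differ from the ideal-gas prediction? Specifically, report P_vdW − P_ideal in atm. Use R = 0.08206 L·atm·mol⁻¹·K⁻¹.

ΔP ≈ -3.589 atm

Ideal: P_ideal = RT/V_m = (0.08206)(748.8)/0.9966 = 61.6562 atm
vdW: P = RT/(V_m − b) − a/V_m² = 61.4465/0.965560 − 5.533/0.993212 = 63.6382 − 5.57081 = 58.0674 atm
ΔP = 58.0674 − 61.6562 = -3.589 atm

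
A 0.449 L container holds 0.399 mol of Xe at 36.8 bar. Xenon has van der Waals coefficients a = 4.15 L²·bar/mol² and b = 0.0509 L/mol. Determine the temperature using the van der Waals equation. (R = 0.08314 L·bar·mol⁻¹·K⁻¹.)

T = (P + a n²/V²)(V − nb)/(nR)
P + a n²/V² = 36.8 + (4.15)(0.399)²/(0.449)² = 40.077 bar
V − nb = 0.449 − (0.399)(0.0509) = 0.42869 L
T = (40.077)(0.42869)/((0.399)(0.08314)) = 517.9 K

T ≈ 517.9 K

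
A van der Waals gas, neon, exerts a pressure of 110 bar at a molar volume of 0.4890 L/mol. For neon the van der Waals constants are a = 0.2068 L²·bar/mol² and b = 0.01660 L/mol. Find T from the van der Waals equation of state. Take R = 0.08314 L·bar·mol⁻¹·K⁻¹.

T ≈ 629.9 K

T = (P + a/V_m²)(V_m − b)/R
P + a/V_m² = 110 + 0.2068/(0.4890)² = 110.86 bar
V_m − b = 0.4890 − 0.01660 = 0.47240 L/mol
T = (110.86)(0.47240)/0.08314 = 629.9 K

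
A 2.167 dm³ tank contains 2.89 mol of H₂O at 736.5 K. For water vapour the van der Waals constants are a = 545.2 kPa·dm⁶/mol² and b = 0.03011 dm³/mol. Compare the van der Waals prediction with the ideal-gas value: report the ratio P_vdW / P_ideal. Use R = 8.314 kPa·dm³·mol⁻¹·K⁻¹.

Ideal: P_ideal = nRT/V = (2.89)(8.314)(736.5)/2.167 = 8166.23 kPa
vdW: P = nRT/(V − nb) − a n²/V² = 17696.2/2.07998 − 4553.56/4.69589 = 8507.87 − 969.691 = 7538.18 kPa
Ratio = 7538.18/8166.23 = 0.9231

P_vdW / P_ideal ≈ 0.9231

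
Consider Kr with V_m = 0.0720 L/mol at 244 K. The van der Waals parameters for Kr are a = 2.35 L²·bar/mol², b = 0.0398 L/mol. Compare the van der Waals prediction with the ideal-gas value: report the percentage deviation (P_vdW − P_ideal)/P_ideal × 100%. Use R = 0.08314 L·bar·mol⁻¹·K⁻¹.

Ideal: P_ideal = RT/V_m = (0.08314)(244)/0.0720 = 281.752 bar
vdW: P = RT/(V_m − b) − a/V_m² = 20.2862/0.0322000 − 2.35/0.00518400 = 630.006 − 453.318 = 176.688 bar
% deviation = (176.688 − 281.752)/281.752 × 100% = -37.29%

-37.29 %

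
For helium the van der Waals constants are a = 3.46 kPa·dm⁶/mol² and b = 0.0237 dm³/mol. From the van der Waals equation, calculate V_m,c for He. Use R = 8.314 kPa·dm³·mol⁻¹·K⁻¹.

For a van der Waals gas, V_m,c = 3b.
V_m,c = 3×0.0237 = 0.07110 dm³/mol

V_m,c ≈ 0.07110 dm³/mol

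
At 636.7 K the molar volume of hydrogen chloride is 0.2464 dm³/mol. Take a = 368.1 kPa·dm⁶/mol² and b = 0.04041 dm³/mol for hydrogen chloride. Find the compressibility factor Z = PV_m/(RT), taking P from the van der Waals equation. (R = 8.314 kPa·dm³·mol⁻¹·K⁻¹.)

Z ≈ 0.9140

P = RT/(V_m − b) − a/V_m² = (8.314)(636.7)/(0.2464 − 0.04041) − 368.1/(0.2464)²
  = 5293.5/0.20599 − 6063.0 = 25698 − 6063.0 = 19635 kPa
Z = PV_m/(RT) = (19635)(0.2464)/((8.314)(636.7)) = 4838.1/5293.5 = 0.9140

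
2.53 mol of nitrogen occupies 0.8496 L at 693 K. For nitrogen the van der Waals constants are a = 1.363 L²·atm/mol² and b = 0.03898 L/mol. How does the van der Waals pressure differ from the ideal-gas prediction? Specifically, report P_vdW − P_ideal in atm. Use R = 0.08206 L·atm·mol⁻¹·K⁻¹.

ΔP ≈ 10.15 atm

Ideal: P_ideal = nRT/V = (2.53)(0.08206)(693)/0.8496 = 169.344 atm
vdW: P = nRT/(V − nb) − a n²/V² = 143.875/0.750981 − 8.72443/0.721820 = 191.583 − 12.0867 = 179.496 atm
ΔP = 179.496 − 169.344 = 10.15 atm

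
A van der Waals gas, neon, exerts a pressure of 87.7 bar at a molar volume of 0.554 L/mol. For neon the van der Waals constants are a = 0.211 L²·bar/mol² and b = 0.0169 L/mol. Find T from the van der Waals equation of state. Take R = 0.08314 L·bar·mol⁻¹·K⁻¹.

T ≈ 571.0 K

T = (P + a/V_m²)(V_m − b)/R
P + a/V_m² = 87.7 + 0.211/(0.554)² = 88.387 bar
V_m − b = 0.554 − 0.0169 = 0.53710 L/mol
T = (88.387)(0.53710)/0.08314 = 571.0 K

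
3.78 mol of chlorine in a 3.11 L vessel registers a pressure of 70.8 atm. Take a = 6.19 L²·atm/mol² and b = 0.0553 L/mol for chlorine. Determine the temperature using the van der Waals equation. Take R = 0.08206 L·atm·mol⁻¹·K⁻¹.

T = (P + a n²/V²)(V − nb)/(nR)
P + a n²/V² = 70.8 + (6.19)(3.78)²/(3.11)² = 79.944 atm
V − nb = 3.11 − (3.78)(0.0553) = 2.9010 L
T = (79.944)(2.9010)/((3.78)(0.08206)) = 747.7 K

T ≈ 747.7 K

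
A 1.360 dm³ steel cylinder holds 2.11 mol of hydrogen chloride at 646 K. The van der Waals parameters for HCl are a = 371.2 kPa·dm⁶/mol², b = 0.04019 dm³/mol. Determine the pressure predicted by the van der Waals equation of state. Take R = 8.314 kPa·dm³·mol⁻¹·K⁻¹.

P = nRT/(V − nb) − a n²/V²
nRT/(V − nb) = (2.11)(8.314)(646)/(1.360 − 2.11×0.04019) = 11332/1.2752 = 8886.4 kPa
a n²/V² = (371.2)(2.11)²/(1.360)² = 893.50 kPa
P = 8886.4 − 893.50 = 7993 kPa

P ≈ 7993 kPa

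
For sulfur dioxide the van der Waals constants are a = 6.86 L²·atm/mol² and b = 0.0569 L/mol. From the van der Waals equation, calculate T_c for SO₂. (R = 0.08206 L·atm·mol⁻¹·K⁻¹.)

For a van der Waals gas, T_c = 8a/(27Rb).
T_c = 8×6.86/(27×0.08206×0.0569) = 54.880/0.12607 = 435.3 K

T_c ≈ 435.3 K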